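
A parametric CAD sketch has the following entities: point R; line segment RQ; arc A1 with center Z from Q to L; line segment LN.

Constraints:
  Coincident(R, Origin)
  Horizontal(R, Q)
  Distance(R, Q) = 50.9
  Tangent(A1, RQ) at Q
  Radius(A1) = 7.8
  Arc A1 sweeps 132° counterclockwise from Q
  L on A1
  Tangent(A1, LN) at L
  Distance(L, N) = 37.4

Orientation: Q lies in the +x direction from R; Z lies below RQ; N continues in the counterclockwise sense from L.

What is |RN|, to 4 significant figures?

81.14

R is at the origin; RQ is horizontal with |RQ| = 50.9 and Q on the +x side, so Q = (50.90, 0.000). Since A1 is tangent to RQ there, ZQ ⟂ RQ, so Z = Q + (0, -7.8) = (50.90, -7.800). On A1, Q sits at bearing 90° from Z; a 132° counterclockwise sweep puts L at bearing 222°, so L = Z + 7.8·(cos 222°, sin 222°) = (45.10, -13.02). A1 meets LN tangentially, so ZL is at right angles to LN, so LN runs along (−sin 222°, cos 222°); with |LN| = 37.4, N = (70.13, -40.81). Then |RN| = |N − R| = 81.14.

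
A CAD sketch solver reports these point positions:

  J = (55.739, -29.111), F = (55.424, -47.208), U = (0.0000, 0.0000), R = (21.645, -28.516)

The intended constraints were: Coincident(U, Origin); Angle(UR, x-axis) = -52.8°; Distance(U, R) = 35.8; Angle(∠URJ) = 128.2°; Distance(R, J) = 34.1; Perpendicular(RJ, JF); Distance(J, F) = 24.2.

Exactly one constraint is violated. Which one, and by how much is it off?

Distance(J, F) = 24.2 — off by 6.10.

U = (0.00, 0.00) ✓; UR at -52.80° ✓; |UR| = 35.80 ✓; ∠URJ = 128.2° ✓; |RJ| = 34.10 ✓; ∠(RJ, JF) = 90.00° ✓; |JF| = 18.10 ✗.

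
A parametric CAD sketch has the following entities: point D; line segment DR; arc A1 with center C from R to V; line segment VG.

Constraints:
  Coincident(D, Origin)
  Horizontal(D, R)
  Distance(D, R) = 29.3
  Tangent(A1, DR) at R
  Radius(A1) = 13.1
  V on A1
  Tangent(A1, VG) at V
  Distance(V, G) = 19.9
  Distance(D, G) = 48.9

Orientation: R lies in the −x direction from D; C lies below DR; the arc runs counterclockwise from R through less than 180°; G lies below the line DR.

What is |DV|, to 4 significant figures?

45.19

Checks: |CV| = 13.10 ✓; ∠(CV, VG) = 90.00° ✓; |VG| = 19.90 ✓; |DG| = 48.90 ✓.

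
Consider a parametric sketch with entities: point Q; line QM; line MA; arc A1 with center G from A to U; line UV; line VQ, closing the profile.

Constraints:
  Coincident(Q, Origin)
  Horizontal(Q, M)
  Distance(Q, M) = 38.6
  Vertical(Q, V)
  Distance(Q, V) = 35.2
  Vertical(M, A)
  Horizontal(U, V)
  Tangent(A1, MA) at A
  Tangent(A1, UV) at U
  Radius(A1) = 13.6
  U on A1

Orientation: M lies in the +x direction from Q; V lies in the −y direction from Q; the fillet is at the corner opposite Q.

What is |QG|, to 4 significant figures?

33.04

Q is at the origin; Q and M share the same y with |QM| = 38.6 and M on the +x side, so M = (38.60, 0.000). QV is vertical with |QV| = 35.2 and V on the −y side, so V = (0.000, -35.20). The virtual corner opposite Q is at (38.60, -35.20). Since A1 is tangent to MA there, GA ⟂ MA and tangency of A1 to UV means the radius GU is perpendicular to UV, with radius 13.6, so the center G sits 13.6 in from both sides at G = (25.00, -21.60). Then |QG| = |G − Q| = 33.04.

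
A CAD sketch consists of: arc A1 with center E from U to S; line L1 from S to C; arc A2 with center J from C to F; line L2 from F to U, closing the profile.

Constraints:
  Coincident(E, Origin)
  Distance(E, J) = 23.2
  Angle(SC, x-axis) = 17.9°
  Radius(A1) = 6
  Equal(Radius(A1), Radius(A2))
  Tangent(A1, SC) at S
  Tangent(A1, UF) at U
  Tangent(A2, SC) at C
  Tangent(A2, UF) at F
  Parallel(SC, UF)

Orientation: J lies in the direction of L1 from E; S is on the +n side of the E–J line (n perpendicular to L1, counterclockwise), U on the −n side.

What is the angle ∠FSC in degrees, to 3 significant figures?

27.3°

Tangency of A1 to both parallel lines with radius 6.0 puts S and U at E ± 6.0·n: S = (-1.84, 5.71), U = (1.84, -5.71). Equal radii place C and F the same way about J: C = J + 6.0·n = (20.2, 12.8), F = J − 6.0·n = (23.9, 1.42). Then cos ∠FSC = SF·SC / (|SF||SC|), giving 27.3°.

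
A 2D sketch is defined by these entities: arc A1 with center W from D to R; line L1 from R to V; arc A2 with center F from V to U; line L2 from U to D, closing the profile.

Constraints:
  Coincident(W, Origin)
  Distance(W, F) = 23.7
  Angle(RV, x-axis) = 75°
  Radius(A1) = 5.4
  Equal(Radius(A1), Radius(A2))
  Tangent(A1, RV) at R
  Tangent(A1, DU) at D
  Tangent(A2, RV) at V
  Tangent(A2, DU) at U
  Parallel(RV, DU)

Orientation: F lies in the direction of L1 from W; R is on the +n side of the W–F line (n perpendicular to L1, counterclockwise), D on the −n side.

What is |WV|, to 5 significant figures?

24.307

The slot axis is L1's direction at 75.0°, so u = (cos 75.0°, sin 75.0°) = (0.25882, 0.96593) and n = (−sin 75.0°, cos 75.0°) = (-0.96593, 0.25882). W is at the origin and F lies 23.7 along u from W, so F = 23.7·u = (6.1340, 22.892). Tangency of A1 to both parallel lines with radius 5.4 puts R and D at W ± 5.4·n: R = (-5.2160, 1.3976), D = (5.2160, -1.3976). Equal radii place V and U the same way about F: V = F + 5.4·n = (0.91801, 24.290), U = F − 5.4·n = (11.350, 21.495). Then |WV| = |V − W| = 24.307.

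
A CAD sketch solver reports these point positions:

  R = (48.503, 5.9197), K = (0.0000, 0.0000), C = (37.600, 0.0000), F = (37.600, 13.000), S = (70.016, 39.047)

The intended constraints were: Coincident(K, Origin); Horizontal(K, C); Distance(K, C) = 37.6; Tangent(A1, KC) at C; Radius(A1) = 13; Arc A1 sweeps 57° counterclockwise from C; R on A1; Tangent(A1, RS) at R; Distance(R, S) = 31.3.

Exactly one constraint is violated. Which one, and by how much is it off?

Distance(R, S) = 31.3 — off by 8.20.

K = (0.00, 0.00) ✓; K.y = 0.00, C.y = 0.00 ✓; |KC| = 37.60 ✓; ∠(FC, CK) = 90.00° ✓; |FC| = 13.00 ✓; bearing(F→R) − bearing(F→C) = 57.00° ✓; |FR| = 13.00 ✓; ∠(FR, RS) = 90.00° ✓; |RS| = 39.50 ✗.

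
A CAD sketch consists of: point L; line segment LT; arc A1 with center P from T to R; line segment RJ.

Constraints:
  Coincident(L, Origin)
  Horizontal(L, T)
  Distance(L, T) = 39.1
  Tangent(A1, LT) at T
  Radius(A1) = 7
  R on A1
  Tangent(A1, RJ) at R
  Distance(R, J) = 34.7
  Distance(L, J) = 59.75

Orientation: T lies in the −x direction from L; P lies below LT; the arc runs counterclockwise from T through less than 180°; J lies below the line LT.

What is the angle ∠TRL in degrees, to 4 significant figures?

38.58°

Checks: |PT| = 7.000 ✓; |PR| = 7.000 ✓; ∠(PR, RJ) = 90.00° ✓; |RJ| = 34.70 ✓; |LJ| = 59.75 ✓.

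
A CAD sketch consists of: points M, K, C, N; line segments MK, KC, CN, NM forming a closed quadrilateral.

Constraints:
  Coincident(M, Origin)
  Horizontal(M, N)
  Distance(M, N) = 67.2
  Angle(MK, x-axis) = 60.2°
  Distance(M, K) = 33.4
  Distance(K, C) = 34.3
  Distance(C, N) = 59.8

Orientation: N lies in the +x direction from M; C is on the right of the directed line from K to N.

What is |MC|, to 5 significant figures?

8.5827

Checks: M = (0.00, 0.00) ✓; |KC| = 34.30 ✓; |CN| = 59.80 ✓.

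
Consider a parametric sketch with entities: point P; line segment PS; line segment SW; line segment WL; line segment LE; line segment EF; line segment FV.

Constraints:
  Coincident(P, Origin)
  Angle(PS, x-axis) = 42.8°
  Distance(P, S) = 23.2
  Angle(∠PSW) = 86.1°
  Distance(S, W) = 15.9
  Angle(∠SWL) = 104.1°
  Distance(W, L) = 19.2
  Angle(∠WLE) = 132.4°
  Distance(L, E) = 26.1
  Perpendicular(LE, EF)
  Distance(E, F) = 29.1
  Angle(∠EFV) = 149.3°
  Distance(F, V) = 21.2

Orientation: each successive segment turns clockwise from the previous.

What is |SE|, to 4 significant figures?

40.85

P is at the origin; PS runs at 42.8° with length 23.2, so S = (17.02, 15.76). ∠PSW = 86.1° gives SW at -51.10° from the x-axis; with |SW| = 15.9, W = (27.01, 3.389). ∠SWL = 104.1° gives WL at -127.0° from the x-axis; with |WL| = 19.2, L = (15.45, -11.94). ∠WLE = 132.4° gives LE at -174.6° from the x-axis; with |LE| = 26.1, E = (-10.53, -14.40). Then |SE| = |E − S| = 40.85.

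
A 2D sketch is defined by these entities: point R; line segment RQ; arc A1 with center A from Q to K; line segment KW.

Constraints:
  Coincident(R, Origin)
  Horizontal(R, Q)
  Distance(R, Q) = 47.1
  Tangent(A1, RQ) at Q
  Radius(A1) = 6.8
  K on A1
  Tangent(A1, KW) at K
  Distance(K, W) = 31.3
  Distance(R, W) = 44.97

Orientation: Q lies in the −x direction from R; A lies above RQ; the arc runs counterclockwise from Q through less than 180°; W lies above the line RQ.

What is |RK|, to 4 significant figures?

40.97

Checks: |AK| = 6.800 ✓; ∠(AK, KW) = 90.00° ✓; |KW| = 31.30 ✓; |RW| = 44.97 ✓.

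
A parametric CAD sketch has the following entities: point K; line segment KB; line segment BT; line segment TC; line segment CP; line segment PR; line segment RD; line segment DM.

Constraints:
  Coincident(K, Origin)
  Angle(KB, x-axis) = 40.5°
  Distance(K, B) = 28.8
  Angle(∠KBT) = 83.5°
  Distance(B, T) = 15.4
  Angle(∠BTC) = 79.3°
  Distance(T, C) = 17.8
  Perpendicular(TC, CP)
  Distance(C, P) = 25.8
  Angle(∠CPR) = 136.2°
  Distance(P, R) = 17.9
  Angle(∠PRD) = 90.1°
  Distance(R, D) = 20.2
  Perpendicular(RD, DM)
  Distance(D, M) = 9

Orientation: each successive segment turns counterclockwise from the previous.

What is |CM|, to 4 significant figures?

27.66

∠PRD = 90.1° gives RD at 101.4° from the x-axis; with |RD| = 20.2, D = (36.48, 23.75). RD ⟂ DM, so DM runs at -168.6°; with |DM| = 9.0, M = (27.66, 21.97). Then |CM| = |M − C| = 27.66.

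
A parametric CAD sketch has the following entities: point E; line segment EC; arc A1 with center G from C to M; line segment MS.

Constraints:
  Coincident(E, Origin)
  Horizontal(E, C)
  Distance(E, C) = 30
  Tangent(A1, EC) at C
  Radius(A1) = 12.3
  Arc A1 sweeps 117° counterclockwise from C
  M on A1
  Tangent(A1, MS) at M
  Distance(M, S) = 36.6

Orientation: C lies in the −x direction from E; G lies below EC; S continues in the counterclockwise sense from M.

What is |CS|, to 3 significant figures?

50.8

On A1, C sits at bearing 90° from G; a 117° counterclockwise sweep puts M at bearing 207°, so M = G + 12.3·(cos 207°, sin 207°) = (-41.0, -17.9). A1 meets MS tangentially, so GM is at right angles to MS, so MS runs along (−sin 207°, cos 207°); with |MS| = 36.6, S = (-24.3, -50.5). Then |CS| = |S − C| = 50.8.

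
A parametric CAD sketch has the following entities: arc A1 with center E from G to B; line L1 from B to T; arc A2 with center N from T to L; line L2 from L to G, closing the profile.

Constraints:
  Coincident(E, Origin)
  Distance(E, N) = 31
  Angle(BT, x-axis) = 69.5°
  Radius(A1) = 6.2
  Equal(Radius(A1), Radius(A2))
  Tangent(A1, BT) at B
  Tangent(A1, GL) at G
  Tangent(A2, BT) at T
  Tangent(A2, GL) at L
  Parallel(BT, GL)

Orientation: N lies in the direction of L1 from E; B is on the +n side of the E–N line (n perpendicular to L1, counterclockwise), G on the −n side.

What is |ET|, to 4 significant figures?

31.61

The slot axis is L1's direction at 69.5°, so u = (cos 69.5°, sin 69.5°) = (0.3502, 0.9367) and n = (−sin 69.5°, cos 69.5°) = (-0.9367, 0.3502). E is at the origin and N lies 31.0 along u from E, so N = 31.0·u = (10.86, 29.04). Tangency of A1 to both parallel lines with radius 6.2 puts B and G at E ± 6.2·n: B = (-5.807, 2.171), G = (5.807, -2.171). Equal radii place T and L the same way about N: T = N + 6.2·n = (5.049, 31.21), L = N − 6.2·n = (16.66, 26.87). Then |ET| = |T − E| = 31.61.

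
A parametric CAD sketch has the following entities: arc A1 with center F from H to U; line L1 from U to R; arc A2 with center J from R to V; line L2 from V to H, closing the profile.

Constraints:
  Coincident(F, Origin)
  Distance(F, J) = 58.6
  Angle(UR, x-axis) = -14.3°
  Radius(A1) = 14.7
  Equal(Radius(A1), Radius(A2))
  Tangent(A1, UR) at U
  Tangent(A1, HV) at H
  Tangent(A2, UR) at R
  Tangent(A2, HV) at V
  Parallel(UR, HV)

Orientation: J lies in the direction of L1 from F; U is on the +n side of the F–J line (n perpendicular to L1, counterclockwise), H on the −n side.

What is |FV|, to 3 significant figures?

60.4

The slot axis is L1's direction at -14.3°, so u = (cos -14.3°, sin -14.3°) = (0.969, -0.247) and n = (−sin -14.3°, cos -14.3°) = (0.247, 0.969). F is at the origin and J lies 58.6 along u from F, so J = 58.6·u = (56.8, -14.5). Tangency of A1 to both parallel lines with radius 14.7 puts U and H at F ± 14.7·n: U = (3.63, 14.2), H = (-3.63, -14.2). Equal radii place R and V the same way about J: R = J + 14.7·n = (60.4, -0.230), V = J − 14.7·n = (53.2, -28.7). Then |FV| = |V − F| = 60.4.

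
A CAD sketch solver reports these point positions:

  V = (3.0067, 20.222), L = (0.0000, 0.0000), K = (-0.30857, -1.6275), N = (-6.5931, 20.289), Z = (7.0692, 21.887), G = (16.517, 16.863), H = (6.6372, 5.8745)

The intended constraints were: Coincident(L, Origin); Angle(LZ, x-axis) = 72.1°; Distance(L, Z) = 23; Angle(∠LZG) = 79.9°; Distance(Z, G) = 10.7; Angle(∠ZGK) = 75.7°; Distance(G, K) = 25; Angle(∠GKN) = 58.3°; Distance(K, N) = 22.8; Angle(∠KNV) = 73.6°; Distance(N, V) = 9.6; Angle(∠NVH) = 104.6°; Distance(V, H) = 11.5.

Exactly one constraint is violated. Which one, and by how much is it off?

Distance(V, H) = 11.5 — off by 3.30.

L = (0.00, 0.00) ✓; LZ at 72.10° ✓; |LZ| = 23.00 ✓; ∠LZG = 79.90° ✓; |ZG| = 10.70 ✓; ∠ZGK = 75.70° ✓; |GK| = 25.00 ✓; ∠GKN = 58.30° ✓; |KN| = 22.80 ✓; ∠KNV = 73.60° ✓; |NV| = 9.600 ✓; ∠NVH = 104.6° ✓; |VH| = 14.80 ✗.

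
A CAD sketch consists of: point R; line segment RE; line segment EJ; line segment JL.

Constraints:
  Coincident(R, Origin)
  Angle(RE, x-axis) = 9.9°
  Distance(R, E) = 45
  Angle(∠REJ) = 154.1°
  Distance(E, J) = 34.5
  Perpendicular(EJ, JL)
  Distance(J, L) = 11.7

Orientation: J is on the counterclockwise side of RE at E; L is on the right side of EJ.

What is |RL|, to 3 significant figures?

81.3

R is at the origin; RE runs at 9.9° with length 45.0, so E = 45.0·(cos 9.9°, sin 9.9°) = (44.3, 7.74). ∠REJ = 154.1°, so EJ runs at 9.9° + (180° − 154.1°) = 35.8° from the x-axis; with |EJ| = 34.5, J = E + 34.5·(cos 35.8°, sin 35.8°) = (72.3, 27.9). EJ is perpendicular to JL; with |JL| = 11.7 on the right of EJ, L = J + 11.7·(0.585, -0.811) = (79.2, 18.4). Then |RL| = |L − R| = 81.3.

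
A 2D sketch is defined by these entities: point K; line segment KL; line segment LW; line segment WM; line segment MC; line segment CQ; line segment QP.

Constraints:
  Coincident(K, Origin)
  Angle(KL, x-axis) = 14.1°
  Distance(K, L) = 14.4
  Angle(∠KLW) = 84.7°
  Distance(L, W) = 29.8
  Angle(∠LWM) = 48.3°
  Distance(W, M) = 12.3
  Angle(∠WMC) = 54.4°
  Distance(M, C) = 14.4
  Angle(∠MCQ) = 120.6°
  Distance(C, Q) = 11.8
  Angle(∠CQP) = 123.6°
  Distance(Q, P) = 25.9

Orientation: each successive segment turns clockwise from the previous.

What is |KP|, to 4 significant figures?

55.26

K is at the origin; KL runs at 14.1° with length 14.4, so L = (13.97, 3.508). ∠KLW = 84.7° gives LW at -81.20° from the x-axis; with |LW| = 29.8, W = (18.53, -25.94). ∠LWM = 48.3° gives WM at 147.1° from the x-axis; with |WM| = 12.3, M = (8.198, -19.26). ∠WMC = 54.4° gives MC at 21.50° from the x-axis; with |MC| = 14.4, C = (21.60, -13.98). ∠MCQ = 120.6° gives CQ at -37.90° from the x-axis; with |CQ| = 11.8, Q = (30.91, -21.23). ∠CQP = 123.6° gives QP at -94.30° from the x-axis; with |QP| = 25.9, P = (28.97, -47.06). Then |KP| = |P − K| = 55.26.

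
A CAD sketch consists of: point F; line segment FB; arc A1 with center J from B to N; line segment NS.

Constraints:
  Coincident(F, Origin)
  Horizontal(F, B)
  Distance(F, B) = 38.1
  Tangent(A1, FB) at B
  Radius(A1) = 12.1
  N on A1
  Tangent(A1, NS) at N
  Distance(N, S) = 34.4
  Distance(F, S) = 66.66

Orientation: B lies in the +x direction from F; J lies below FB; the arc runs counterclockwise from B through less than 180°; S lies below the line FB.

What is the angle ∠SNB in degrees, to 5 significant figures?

118.46°

F is at the origin; FB is horizontal with |FB| = 38.1 and B on the +x side, so B = (38.100, 0.0000). Since A1 is tangent to FB there, JB ⟂ FB, so J = B + (0, -12.1) = (38.100, -12.100). Since JN ⟂ NS (tangency), |JS| = √(12.1² + 34.4²) = 36.466 regardless of where N sits on A1. So S lies on both circle(F, 66.66) and circle(J, 36.466); the below-FB intersection is S = (46.741, -47.528). N is the foot of the tangent from S: N = (27.962, -18.705).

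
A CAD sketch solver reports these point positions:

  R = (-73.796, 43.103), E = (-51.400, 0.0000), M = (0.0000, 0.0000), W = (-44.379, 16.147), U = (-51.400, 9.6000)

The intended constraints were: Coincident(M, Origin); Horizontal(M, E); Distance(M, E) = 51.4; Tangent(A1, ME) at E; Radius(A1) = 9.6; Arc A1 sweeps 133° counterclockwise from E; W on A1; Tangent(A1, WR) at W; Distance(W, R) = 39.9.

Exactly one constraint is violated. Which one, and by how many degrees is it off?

Tangent(A1, WR) at W — off by 4.50°.

M = (0.00, 0.00) ✓; M.y = 0.00, E.y = 0.00 ✓; |ME| = 51.40 ✓; ∠(UE, EM) = 90.00° ✓; |UE| = 9.600 ✓; bearing(U→W) − bearing(U→E) = 133.0° ✓; |UW| = 9.600 ✓; ∠(UW, WR) = 85.50° ✗; |WR| = 39.90 ✓.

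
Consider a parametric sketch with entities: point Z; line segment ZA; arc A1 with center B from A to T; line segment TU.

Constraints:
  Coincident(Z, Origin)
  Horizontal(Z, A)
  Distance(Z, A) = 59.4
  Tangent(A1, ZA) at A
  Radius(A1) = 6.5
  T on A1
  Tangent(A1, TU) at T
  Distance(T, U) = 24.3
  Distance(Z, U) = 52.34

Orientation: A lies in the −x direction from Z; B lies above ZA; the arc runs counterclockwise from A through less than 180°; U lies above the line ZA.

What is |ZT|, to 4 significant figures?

53.48

Z is at the origin; Z and A share the same y with |ZA| = 59.4 and A on the −x side, so A = (-59.40, 0.000). Tangency of A1 to ZA means the radius BA is perpendicular to ZA, so B = A + (0, 6.5) = (-59.40, 6.500). Since BT ⟂ TU (tangency), |BU| = √(6.5² + 24.3²) = 25.15 regardless of where T sits on A1. So U lies on both circle(Z, 52.34) and circle(B, 25.15); the above-ZA intersection is U = (-44.83, 27.01). T is the foot of the tangent from U: T = (-53.31, 4.233).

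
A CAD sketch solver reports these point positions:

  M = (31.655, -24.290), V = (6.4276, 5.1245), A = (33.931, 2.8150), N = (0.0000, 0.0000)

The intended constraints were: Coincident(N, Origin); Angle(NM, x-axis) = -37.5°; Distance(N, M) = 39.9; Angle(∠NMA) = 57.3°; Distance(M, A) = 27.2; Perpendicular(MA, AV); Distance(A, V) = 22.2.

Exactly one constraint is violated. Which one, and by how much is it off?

Distance(A, V) = 22.2 — off by 5.40.

N = (0.00, 0.00) ✓; NM at -37.50° ✓; |NM| = 39.90 ✓; ∠NMA = 57.30° ✓; |MA| = 27.20 ✓; ∠(MA, AV) = 90.00° ✓; |AV| = 27.60 ✗.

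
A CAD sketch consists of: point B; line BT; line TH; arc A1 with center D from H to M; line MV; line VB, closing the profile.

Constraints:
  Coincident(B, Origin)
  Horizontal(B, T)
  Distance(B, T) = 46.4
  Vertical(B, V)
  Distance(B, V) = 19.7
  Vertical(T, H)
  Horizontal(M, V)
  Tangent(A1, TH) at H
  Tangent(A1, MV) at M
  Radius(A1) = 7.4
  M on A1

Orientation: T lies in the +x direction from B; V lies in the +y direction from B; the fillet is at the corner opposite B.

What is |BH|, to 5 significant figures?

48.003

B is at the origin; B and T share the same y with |BT| = 46.4 and T on the +x side, so T = (46.400, 0.0000). BV is vertical with |BV| = 19.7 and V on the +y side, so V = (0.0000, 19.700). The virtual corner opposite B is at (46.400, 19.700). Tangency of A1 to TH means the radius DH is perpendicular to TH and A1 meets MV tangentially, so DM is at right angles to MV, with radius 7.4, so the center D sits 7.4 in from both sides at D = (39.000, 12.300). That places the tangent points at H = (46.400, 12.300) on TH and M = (39.000, 19.700) on MV. Then |BH| = |H − B| = 48.003.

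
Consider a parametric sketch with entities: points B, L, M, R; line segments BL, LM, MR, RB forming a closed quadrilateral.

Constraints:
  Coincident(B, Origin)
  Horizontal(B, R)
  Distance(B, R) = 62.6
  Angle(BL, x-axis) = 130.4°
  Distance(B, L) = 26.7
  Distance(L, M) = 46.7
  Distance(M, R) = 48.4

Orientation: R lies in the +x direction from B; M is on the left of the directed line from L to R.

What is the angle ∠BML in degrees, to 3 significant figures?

34.3°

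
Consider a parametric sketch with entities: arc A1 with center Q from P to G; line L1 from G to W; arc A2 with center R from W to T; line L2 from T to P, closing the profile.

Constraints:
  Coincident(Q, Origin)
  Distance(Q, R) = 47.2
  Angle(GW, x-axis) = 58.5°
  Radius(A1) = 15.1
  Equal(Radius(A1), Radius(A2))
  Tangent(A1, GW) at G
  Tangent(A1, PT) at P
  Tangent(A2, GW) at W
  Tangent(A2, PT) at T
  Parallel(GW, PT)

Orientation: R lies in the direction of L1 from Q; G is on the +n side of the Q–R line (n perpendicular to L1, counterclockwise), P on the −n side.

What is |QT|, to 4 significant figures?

49.56

The slot axis is L1's direction at 58.5°, so u = (cos 58.5°, sin 58.5°) = (0.5225, 0.8526) and n = (−sin 58.5°, cos 58.5°) = (-0.8526, 0.5225). Q is at the origin and R lies 47.2 along u from Q, so R = 47.2·u = (24.66, 40.24). Tangency of A1 to both parallel lines with radius 15.1 puts G and P at Q ± 15.1·n: G = (-12.87, 7.890), P = (12.87, -7.890). Equal radii place W and T the same way about R: W = R + 15.1·n = (11.79, 48.13), T = R − 15.1·n = (37.54, 32.35). Then |QT| = |T − Q| = 49.56.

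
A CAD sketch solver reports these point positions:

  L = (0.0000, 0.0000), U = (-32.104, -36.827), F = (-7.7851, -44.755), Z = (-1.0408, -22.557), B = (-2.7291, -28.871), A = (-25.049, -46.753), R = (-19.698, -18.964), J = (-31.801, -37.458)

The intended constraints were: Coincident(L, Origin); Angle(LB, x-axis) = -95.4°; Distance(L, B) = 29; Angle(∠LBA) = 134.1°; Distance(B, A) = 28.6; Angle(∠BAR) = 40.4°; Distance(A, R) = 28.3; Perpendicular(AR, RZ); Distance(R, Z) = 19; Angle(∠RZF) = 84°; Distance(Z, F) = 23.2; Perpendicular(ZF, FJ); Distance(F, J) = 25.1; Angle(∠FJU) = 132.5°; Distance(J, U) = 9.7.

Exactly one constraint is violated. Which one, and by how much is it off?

Distance(J, U) = 9.7 — off by 9.00.

L = (0.00, 0.00) ✓; LB at -95.40° ✓; |LB| = 29.00 ✓; ∠LBA = 134.1° ✓; |BA| = 28.60 ✓; ∠BAR = 40.40° ✓; |AR| = 28.30 ✓; ∠(AR, RZ) = 90.00° ✓; |RZ| = 19.00 ✓; ∠RZF = 84.00° ✓; |ZF| = 23.20 ✓; ∠(ZF, FJ) = 90.00° ✓; |FJ| = 25.10 ✓; ∠FJU = 132.6° ✓; |JU| = 0.7000 ✗.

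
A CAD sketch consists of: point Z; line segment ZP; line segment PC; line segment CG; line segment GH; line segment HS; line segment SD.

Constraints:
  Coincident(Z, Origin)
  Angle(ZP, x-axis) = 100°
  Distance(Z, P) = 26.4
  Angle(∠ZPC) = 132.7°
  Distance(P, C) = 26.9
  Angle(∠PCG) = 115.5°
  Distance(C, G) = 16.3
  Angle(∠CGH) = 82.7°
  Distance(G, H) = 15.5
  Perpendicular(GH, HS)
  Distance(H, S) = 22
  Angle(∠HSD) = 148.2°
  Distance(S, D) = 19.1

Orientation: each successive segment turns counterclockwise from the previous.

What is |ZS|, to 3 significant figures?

36.7

Z is at the origin; ZP runs at 100.0° with length 26.4, so P = (-4.58, 26.0). ∠ZPC = 132.7° gives PC at 147° from the x-axis; with |PC| = 26.9, C = (-27.2, 40.5). ∠PCG = 115.5° gives CG at -148° from the x-axis; with |CG| = 16.3, G = (-41.1, 31.9). ∠CGH = 82.7° gives GH at -50.9° from the x-axis; with |GH| = 15.5, H = (-31.3, 19.9). The perpendicularity gives HS at right angles to GH, so HS runs at 39.1°; with |HS| = 22.0, S = (-14.2, 33.8). Then |ZS| = |S − Z| = 36.7.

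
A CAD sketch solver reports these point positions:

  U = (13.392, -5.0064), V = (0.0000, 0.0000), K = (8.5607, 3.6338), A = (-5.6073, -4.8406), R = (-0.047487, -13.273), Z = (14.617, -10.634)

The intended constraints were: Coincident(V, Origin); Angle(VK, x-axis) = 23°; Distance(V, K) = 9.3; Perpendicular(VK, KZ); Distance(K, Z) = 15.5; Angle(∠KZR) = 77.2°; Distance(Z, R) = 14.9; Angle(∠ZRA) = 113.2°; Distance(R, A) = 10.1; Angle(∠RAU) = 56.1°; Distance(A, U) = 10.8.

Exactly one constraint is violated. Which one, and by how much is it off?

Distance(A, U) = 10.8 — off by 8.20.

V = (0.00, 0.00) ✓; VK at 23.00° ✓; |VK| = 9.300 ✓; ∠(VK, KZ) = 90.00° ✓; |KZ| = 15.50 ✓; ∠KZR = 77.20° ✓; |ZR| = 14.90 ✓; ∠ZRA = 113.2° ✓; |RA| = 10.10 ✓; ∠RAU = 56.10° ✓; |AU| = 19.00 ✗.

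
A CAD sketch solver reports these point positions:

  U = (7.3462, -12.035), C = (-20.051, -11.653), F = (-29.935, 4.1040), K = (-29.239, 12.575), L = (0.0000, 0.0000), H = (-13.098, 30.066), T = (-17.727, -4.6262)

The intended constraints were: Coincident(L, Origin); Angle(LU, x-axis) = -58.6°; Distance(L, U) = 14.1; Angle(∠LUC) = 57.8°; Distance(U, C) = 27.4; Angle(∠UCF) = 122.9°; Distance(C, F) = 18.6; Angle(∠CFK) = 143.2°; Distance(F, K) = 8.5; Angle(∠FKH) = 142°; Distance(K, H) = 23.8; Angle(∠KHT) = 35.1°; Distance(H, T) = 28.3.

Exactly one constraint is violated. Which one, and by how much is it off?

Distance(H, T) = 28.3 — off by 6.70.

L = (0.00, 0.00) ✓; LU at -58.60° ✓; |LU| = 14.10 ✓; ∠LUC = 57.80° ✓; |UC| = 27.40 ✓; ∠UCF = 122.9° ✓; |CF| = 18.60 ✓; ∠CFK = 143.2° ✓; |FK| = 8.500 ✓; ∠FKH = 142.0° ✓; |KH| = 23.80 ✓; ∠KHT = 35.10° ✓; |HT| = 35.00 ✗.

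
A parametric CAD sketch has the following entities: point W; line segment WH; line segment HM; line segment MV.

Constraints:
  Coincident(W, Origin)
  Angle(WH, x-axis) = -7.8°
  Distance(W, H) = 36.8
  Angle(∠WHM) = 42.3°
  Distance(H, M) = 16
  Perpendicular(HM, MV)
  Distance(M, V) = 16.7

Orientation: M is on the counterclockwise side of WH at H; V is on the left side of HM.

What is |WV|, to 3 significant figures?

13.8

∠WHM = 42.3°, so HM runs at -7.8° + (180° − 42.3°) = 130° from the x-axis; with |HM| = 16.0, M = H + 16.0·(cos 130°, sin 130°) = (26.2, 7.28). The perpendicularity gives MV at right angles to HM; with |MV| = 16.7 on the left of HM, V = M + 16.7·(-0.767, -0.641) = (13.4, -3.43). Then |WV| = |V − W| = 13.8.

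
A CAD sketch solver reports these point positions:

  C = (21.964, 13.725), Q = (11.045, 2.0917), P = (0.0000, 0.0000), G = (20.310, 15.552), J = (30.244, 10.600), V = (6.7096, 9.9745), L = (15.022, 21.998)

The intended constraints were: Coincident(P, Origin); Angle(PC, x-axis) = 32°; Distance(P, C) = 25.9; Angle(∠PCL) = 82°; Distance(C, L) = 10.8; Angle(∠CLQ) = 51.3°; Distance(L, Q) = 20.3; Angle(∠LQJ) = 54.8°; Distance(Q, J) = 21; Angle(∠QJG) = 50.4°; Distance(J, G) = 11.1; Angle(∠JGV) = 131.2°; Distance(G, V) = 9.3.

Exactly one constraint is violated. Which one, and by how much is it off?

Distance(G, V) = 9.3 — off by 5.40.

P = (0.00, 0.00) ✓; PC at 32.00° ✓; |PC| = 25.90 ✓; ∠PCL = 82.00° ✓; |CL| = 10.80 ✓; ∠CLQ = 51.30° ✓; |LQ| = 20.30 ✓; ∠LQJ = 54.80° ✓; |QJ| = 21.00 ✓; ∠QJG = 50.40° ✓; |JG| = 11.10 ✓; ∠JGV = 131.2° ✓; |GV| = 14.70 ✗.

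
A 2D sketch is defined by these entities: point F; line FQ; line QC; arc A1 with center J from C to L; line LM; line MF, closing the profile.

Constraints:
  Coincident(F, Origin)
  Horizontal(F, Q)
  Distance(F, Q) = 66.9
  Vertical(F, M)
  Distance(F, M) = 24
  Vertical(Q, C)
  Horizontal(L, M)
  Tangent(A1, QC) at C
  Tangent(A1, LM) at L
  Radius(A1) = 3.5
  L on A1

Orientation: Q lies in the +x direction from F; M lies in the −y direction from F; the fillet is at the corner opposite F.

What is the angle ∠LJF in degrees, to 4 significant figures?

107.9°

The virtual corner opposite F is at (66.90, -24.00). The tangent condition forces JC to be normal to QC and tangency of A1 to LM means the radius JL is perpendicular to LM, with radius 3.5, so the center J sits 3.5 in from both sides at J = (63.40, -20.50). That places the tangent points at C = (66.90, -20.50) on QC and L = (63.40, -24.00) on LM. Then cos ∠LJF = JL·JF / (|JL||JF|), giving 107.9°.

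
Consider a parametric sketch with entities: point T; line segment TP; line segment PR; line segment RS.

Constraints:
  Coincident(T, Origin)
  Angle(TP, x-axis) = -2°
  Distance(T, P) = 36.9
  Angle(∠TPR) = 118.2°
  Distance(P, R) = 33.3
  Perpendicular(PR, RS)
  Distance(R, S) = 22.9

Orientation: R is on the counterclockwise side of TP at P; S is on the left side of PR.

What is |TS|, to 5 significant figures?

51.641

T is at the origin; TP runs at -2.0° with length 36.9, so P = 36.9·(cos -2.0°, sin -2.0°) = (36.878, -1.2878). ∠TPR = 118.2°, so PR runs at -2.0° + (180° − 118.2°) = 59.800° from the x-axis; with |PR| = 33.3, R = P + 33.3·(cos 59.800°, sin 59.800°) = (53.628, 27.493). PR ⟂ RS; with |RS| = 22.9 on the left of PR, S = R + 22.9·(-0.86427, 0.50302) = (33.836, 39.012). Then |TS| = |S − T| = 51.641.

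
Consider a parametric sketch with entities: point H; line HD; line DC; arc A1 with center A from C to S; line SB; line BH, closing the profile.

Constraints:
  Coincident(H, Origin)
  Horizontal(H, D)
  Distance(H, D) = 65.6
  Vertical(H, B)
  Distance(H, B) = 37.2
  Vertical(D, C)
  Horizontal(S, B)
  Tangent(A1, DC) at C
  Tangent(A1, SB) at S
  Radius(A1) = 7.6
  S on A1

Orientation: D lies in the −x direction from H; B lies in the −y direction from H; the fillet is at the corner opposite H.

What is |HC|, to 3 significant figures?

72.0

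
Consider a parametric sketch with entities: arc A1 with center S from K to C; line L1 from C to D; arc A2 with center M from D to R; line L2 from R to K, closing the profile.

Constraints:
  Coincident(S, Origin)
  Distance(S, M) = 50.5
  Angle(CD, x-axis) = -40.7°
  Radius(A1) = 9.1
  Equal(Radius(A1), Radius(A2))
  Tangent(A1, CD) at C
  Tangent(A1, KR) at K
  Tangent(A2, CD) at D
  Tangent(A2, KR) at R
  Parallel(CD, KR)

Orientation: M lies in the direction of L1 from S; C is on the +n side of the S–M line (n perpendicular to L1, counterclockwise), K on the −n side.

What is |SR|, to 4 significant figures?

51.31

The slot axis is L1's direction at -40.7°, so u = (cos -40.7°, sin -40.7°) = (0.7581, -0.6521) and n = (−sin -40.7°, cos -40.7°) = (0.6521, 0.7581). S is at the origin and M lies 50.5 along u from S, so M = 50.5·u = (38.29, -32.93). Tangency of A1 to both parallel lines with radius 9.1 puts C and K at S ± 9.1·n: C = (5.934, 6.899), K = (-5.934, -6.899). Equal radii place D and R the same way about M: D = M + 9.1·n = (44.22, -26.03), R = M − 9.1·n = (32.35, -39.83). Then |SR| = |R − S| = 51.31.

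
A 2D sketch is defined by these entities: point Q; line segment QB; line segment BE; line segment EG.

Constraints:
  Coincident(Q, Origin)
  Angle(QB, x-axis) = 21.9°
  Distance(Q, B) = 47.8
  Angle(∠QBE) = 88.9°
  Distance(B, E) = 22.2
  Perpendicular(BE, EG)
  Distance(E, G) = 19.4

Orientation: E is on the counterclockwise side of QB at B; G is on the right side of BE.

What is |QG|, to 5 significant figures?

70.481

∠QBE = 88.9°, so BE runs at 21.9° + (180° − 88.9°) = 113.00° from the x-axis; with |BE| = 22.2, E = B + 22.2·(cos 113.00°, sin 113.00°) = (35.676, 38.264). The perpendicularity gives EG at right angles to BE; with |EG| = 19.4 on the right of BE, G = E + 19.4·(0.92050, 0.39073) = (53.534, 45.844). Then |QG| = |G − Q| = 70.481.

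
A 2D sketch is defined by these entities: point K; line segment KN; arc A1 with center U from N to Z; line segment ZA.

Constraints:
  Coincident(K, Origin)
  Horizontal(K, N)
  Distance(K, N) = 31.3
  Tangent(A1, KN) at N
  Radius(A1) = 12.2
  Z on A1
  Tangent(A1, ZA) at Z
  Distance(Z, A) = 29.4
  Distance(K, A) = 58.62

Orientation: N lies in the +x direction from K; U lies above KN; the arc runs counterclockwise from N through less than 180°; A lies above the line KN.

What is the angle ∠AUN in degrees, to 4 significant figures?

164.0°

Checks: ∠(UN, NK) = 90.00° ✓; |UN| = 12.20 ✓; |UZ| = 12.20 ✓; ∠(UZ, ZA) = 90.00° ✓; |ZA| = 29.40 ✓; |KA| = 58.62 ✓.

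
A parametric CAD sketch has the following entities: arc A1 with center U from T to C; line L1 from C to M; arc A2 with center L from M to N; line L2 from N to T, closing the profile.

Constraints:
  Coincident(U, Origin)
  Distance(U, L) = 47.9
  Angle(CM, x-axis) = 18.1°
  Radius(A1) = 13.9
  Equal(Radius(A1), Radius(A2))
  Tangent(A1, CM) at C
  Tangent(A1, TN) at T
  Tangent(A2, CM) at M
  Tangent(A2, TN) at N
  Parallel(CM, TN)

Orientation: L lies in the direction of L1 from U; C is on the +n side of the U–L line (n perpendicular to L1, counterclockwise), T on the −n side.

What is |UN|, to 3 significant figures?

49.9

The slot axis is L1's direction at 18.1°, so u = (cos 18.1°, sin 18.1°) = (0.951, 0.311) and n = (−sin 18.1°, cos 18.1°) = (-0.311, 0.951). U is at the origin and L lies 47.9 along u from U, so L = 47.9·u = (45.5, 14.9). Tangency of A1 to both parallel lines with radius 13.9 puts C and T at U ± 13.9·n: C = (-4.32, 13.2), T = (4.32, -13.2). Equal radii place M and N the same way about L: M = L + 13.9·n = (41.2, 28.1), N = L − 13.9·n = (49.8, 1.67). Then |UN| = |N − U| = 49.9.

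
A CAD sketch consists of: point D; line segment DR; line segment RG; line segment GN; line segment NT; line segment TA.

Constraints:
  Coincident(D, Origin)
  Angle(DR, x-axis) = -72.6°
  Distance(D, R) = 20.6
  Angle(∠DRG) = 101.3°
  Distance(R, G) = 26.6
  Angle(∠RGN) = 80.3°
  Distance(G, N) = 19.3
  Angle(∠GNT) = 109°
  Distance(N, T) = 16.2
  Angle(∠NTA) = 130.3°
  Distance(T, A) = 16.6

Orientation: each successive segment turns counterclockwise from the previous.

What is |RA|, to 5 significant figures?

12.097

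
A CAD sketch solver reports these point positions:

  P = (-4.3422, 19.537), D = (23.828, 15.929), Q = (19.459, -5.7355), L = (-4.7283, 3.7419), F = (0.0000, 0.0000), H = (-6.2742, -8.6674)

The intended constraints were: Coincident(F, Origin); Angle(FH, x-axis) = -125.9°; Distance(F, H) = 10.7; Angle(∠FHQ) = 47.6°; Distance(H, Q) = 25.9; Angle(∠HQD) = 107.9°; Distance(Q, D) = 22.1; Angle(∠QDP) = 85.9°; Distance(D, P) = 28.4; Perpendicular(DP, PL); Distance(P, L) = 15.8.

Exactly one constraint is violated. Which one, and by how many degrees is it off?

Perpendicular(DP, PL) — off by 5.90°.

F = (0.00, 0.00) ✓; FH at -125.9° ✓; |FH| = 10.70 ✓; ∠FHQ = 47.60° ✓; |HQ| = 25.90 ✓; ∠HQD = 107.9° ✓; |QD| = 22.10 ✓; ∠QDP = 85.90° ✓; |DP| = 28.40 ✓; ∠(DP, PL) = 95.90° ✗; |PL| = 15.80 ✓.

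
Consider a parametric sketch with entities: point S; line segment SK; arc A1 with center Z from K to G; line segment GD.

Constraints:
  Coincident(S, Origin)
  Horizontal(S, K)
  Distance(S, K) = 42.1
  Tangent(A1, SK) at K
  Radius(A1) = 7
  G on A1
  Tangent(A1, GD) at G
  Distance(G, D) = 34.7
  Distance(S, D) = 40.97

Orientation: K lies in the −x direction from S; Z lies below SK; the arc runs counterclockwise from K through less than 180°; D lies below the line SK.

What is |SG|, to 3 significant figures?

48.3

S is at the origin; S and K share the same y with |SK| = 42.1 and K on the −x side, so K = (-42.1, 0.00). A1 meets SK tangentially, so ZK is at right angles to SK, so Z = K + (0, -7) = (-42.1, -7.00). Since ZG ⟂ GD (tangency), |ZD| = √(7.0² + 34.7²) = 35.4 regardless of where G sits on A1. So D lies on both circle(S, 40.97) and circle(Z, 35.4); the below-SK intersection is D = (-20.8, -35.3). G is the foot of the tangent from D: G = (-46.8, -12.2).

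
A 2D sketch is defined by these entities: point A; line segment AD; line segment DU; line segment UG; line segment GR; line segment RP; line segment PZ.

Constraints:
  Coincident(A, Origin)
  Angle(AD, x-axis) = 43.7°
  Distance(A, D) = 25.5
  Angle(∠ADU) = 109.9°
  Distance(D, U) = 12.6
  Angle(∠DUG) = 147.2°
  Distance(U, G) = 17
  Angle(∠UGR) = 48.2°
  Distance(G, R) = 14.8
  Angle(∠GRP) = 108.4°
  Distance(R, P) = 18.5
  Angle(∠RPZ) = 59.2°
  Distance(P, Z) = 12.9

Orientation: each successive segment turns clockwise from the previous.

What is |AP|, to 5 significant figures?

28.429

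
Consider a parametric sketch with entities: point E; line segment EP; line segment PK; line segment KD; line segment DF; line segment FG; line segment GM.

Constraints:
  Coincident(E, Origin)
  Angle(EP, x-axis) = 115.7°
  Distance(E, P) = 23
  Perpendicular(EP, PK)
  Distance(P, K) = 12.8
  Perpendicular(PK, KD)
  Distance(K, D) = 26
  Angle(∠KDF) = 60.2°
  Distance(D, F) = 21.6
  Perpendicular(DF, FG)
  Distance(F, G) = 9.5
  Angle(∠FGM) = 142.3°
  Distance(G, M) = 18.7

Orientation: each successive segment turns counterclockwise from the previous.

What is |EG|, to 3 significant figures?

16.0

∠KDF = 60.2° gives DF at 55.5° from the x-axis; with |DF| = 21.6, F = (2.00, 9.55). DF is perpendicular to FG, so FG runs at 146°; with |FG| = 9.5, G = (-5.83, 14.9). Then |EG| = |G − E| = 16.0.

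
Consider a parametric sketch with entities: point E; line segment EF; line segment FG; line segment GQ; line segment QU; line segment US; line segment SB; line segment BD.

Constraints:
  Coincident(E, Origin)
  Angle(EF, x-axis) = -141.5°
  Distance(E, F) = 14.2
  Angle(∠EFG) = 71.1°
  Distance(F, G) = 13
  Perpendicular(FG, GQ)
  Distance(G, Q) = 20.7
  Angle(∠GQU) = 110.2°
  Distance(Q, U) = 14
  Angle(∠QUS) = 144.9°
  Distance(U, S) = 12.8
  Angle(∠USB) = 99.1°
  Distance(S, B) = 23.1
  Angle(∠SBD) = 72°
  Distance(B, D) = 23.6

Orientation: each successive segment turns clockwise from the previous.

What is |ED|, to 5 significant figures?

8.2536

E is at the origin; EF runs at -141.5° with length 14.2, so F = (-11.113, -8.8397). ∠EFG = 71.1° gives FG at 109.60° from the x-axis; with |FG| = 13.0, G = (-15.474, 3.4070). FG ⟂ GQ, so GQ runs at 19.600°; with |GQ| = 20.7, Q = (4.0267, 10.351). ∠GQU = 110.2° gives QU at -50.200° from the x-axis; with |QU| = 14.0, U = (12.988, -0.40508). ∠QUS = 144.9° gives US at -85.300° from the x-axis; with |US| = 12.8, S = (14.037, -13.162). ∠USB = 99.1° gives SB at -166.20° from the x-axis; with |SB| = 23.1, B = (-8.3962, -18.672). ∠SBD = 72.0° gives BD at 85.800° from the x-axis; with |BD| = 23.6, D = (-6.6677, 4.8645). Then |ED| = |D − E| = 8.2536.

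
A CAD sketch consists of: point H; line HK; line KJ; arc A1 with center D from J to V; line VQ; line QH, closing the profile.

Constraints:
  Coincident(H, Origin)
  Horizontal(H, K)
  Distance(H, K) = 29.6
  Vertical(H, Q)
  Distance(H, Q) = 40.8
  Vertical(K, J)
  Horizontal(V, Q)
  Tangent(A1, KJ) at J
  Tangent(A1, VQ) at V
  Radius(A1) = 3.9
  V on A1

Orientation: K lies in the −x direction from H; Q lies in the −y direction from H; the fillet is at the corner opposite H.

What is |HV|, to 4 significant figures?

48.22

The virtual corner opposite H is at (-29.60, -40.80). A1 meets KJ tangentially, so DJ is at right angles to KJ and the tangent condition forces DV to be normal to VQ, with radius 3.9, so the center D sits 3.9 in from both sides at D = (-25.70, -36.90). That places the tangent points at J = (-29.60, -36.90) on KJ and V = (-25.70, -40.80) on VQ. Then |HV| = |V − H| = 48.22.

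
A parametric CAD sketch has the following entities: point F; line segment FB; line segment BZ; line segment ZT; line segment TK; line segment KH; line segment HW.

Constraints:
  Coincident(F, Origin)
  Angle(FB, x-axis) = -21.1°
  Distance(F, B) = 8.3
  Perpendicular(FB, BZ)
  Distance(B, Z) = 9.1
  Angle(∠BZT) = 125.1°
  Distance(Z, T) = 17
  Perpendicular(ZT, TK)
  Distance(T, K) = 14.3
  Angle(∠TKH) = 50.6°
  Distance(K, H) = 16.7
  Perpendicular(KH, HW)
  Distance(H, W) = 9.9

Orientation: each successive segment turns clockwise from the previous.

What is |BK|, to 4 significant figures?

23.27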